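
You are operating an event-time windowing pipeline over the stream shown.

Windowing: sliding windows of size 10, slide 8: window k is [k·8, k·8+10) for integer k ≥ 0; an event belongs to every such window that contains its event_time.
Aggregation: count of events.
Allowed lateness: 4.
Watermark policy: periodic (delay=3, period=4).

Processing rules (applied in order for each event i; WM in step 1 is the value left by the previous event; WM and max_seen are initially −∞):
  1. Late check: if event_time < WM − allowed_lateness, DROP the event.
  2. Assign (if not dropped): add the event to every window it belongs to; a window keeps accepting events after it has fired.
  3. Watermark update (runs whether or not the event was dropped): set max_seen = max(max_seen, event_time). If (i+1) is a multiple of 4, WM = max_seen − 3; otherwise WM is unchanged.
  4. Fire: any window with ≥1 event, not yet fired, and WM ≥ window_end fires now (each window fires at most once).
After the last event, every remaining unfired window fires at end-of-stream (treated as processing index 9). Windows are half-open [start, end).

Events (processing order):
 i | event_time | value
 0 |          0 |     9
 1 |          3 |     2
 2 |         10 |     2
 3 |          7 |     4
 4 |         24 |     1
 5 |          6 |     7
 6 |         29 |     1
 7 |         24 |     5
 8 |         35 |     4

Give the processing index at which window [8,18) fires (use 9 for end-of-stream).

i=0 t=0 v=9: → [0,10); WM=−∞
i=1 t=3 v=2: → [0,10); WM=−∞
i=2 t=10 v=2: → [8,18); WM=−∞
i=3 t=7 v=4: → [0,10); WM=7
i=4 t=24 v=1: → [24,34),[16,26); WM=7
i=5 t=6 v=7: → [0,10); WM=7
i=6 t=29 v=1: → [24,34); WM=7
i=7 t=24 v=5: → [24,34),[16,26); WM=26; [0,10) fires=4 [8,18) fires=1 [16,26) fires=2
i=8 t=35 v=4: → [32,42); WM=26

7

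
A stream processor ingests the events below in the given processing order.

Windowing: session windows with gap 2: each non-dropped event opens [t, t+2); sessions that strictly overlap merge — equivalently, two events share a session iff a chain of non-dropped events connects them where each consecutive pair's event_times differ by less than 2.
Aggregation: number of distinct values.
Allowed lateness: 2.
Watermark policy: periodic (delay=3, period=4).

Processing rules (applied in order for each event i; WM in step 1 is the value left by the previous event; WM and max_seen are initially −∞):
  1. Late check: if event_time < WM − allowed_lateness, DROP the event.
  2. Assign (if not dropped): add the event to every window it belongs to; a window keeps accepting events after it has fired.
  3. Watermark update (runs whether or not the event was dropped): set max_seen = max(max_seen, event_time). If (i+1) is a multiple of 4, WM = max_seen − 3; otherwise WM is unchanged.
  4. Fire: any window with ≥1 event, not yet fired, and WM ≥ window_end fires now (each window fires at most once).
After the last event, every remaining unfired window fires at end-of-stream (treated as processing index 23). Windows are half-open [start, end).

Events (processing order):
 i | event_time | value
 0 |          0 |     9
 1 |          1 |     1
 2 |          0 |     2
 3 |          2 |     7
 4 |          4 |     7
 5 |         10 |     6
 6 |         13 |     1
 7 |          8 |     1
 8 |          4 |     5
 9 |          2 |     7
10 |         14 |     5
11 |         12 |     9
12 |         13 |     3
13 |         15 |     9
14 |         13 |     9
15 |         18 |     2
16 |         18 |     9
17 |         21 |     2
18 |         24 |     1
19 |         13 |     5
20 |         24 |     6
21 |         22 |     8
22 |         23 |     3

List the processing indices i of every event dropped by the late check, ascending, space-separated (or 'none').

8 9

i=0 t=0 v=9: → [0,2); WM=−∞
i=1 t=1 v=1: → [0,3); WM=−∞
i=2 t=0 v=2: → [0,3); WM=−∞
i=3 t=2 v=7: → [0,4); WM=-1
i=4 t=4 v=7: → [4,6); WM=-1
i=5 t=10 v=6: → [10,12); WM=-1
i=6 t=13 v=1: → [13,15); WM=-1
i=7 t=8 v=1: → [8,10); WM=10
i=8 t=4 v=5: DROP (t<10-2); WM=10
i=9 t=2 v=7: DROP (t<10-2); WM=10
i=10 t=14 v=5: → [13,16); WM=10
i=11 t=12 v=9: → [12,16); WM=11
i=12 t=13 v=3: → [12,16); WM=11
i=13 t=15 v=9: → [12,17); WM=11
i=14 t=13 v=9: → [12,17); WM=11
i=15 t=18 v=2: → [18,20); WM=15
i=16 t=18 v=9: → [18,20); WM=15
i=17 t=21 v=2: → [21,23); WM=15
i=18 t=24 v=1: → [24,26); WM=15
i=19 t=13 v=5: → [12,17); WM=21
i=20 t=24 v=6: → [24,26); WM=21
i=21 t=22 v=8: → [21,24); WM=21
i=22 t=23 v=3: → [21,26); WM=21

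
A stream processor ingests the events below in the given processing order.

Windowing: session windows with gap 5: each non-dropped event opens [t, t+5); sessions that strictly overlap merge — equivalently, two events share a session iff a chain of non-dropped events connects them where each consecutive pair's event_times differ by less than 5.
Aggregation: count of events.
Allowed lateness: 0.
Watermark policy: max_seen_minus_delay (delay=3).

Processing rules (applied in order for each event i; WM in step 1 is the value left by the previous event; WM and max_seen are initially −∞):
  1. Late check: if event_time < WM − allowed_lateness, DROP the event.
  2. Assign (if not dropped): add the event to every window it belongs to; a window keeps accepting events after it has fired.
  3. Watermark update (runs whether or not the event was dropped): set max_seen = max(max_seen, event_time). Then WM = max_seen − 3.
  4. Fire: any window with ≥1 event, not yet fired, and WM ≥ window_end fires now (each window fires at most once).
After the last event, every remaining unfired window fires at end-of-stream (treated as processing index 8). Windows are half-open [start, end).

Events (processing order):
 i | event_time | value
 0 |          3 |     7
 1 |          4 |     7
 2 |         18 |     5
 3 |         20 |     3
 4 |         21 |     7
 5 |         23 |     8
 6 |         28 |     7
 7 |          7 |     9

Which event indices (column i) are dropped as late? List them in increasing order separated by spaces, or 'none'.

7

i=0 t=3 v=7: → [3,8); WM=0
i=1 t=4 v=7: → [3,9); WM=1
i=2 t=18 v=5: → [18,23); WM=15
i=3 t=20 v=3: → [18,25); WM=17
i=4 t=21 v=7: → [18,26); WM=18
i=5 t=23 v=8: → [18,28); WM=20
i=6 t=28 v=7: → [28,33); WM=25
i=7 t=7 v=9: DROP (t<25-0); WM=25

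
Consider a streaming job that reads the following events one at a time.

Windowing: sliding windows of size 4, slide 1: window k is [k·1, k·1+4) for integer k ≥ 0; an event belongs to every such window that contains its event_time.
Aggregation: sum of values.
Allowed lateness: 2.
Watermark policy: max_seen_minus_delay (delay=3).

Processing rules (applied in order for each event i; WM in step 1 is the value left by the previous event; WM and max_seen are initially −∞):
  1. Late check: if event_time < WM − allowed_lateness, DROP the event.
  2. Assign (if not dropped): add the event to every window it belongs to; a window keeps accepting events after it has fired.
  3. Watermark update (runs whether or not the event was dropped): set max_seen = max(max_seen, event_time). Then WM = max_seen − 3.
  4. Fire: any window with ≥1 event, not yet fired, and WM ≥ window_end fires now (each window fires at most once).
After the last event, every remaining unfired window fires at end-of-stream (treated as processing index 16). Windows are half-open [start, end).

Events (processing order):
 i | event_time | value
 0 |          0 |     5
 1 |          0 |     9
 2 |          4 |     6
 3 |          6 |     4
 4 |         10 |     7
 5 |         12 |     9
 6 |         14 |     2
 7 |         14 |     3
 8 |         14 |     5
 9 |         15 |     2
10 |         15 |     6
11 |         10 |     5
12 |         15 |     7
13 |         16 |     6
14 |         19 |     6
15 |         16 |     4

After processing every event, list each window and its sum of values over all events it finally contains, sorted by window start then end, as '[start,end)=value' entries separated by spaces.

i=0 t=0 v=5: → [0,4); WM=-3
i=1 t=0 v=9: → [0,4); WM=-3
i=2 t=4 v=6: → [4,8),[3,7),[2,6),[1,5); WM=1
i=3 t=6 v=4: → [6,10),[5,9),[4,8),[3,7); WM=3
i=4 t=10 v=7: → [10,14),[9,13),[8,12),[7,11); WM=7; [0,4) fires=14 [1,5) fires=6 [2,6) fires=6 [3,7) fires=10
i=5 t=12 v=9: → [12,16),[11,15),[10,14),[9,13); WM=9; [4,8) fires=10 [5,9) fires=4
i=6 t=14 v=2: → [14,18),[13,17),[12,16),[11,15); WM=11; [6,10) fires=4 [7,11) fires=7
i=7 t=14 v=3: → [14,18),[13,17),[12,16),[11,15); WM=11
i=8 t=14 v=5: → [14,18),[13,17),[12,16),[11,15); WM=11
i=9 t=15 v=2: → [15,19),[14,18),[13,17),[12,16); WM=12; [8,12) fires=7
i=10 t=15 v=6: → [15,19),[14,18),[13,17),[12,16); WM=12
i=11 t=10 v=5: → [10,14),[9,13),[8,12),[7,11); WM=12
i=12 t=15 v=7: → [15,19),[14,18),[13,17),[12,16); WM=12
i=13 t=16 v=6: → [16,20),[15,19),[14,18),[13,17); WM=13; [9,13) fires=21
i=14 t=19 v=6: → [19,23),[18,22),[17,21),[16,20); WM=16; [10,14) fires=21 [11,15) fires=19 [12,16) fires=34
i=15 t=16 v=4: → [16,20),[15,19),[14,18),[13,17); WM=16

[0,4)=14 [1,5)=6 [2,6)=6 [3,7)=10 [4,8)=10 [5,9)=4 [6,10)=4 [7,11)=12 [8,12)=12 [9,13)=21 [10,14)=21 [11,15)=19 [12,16)=34 [13,17)=35 [14,18)=35 [15,19)=25 [16,20)=16 [17,21)=6 [18,22)=6 [19,23)=6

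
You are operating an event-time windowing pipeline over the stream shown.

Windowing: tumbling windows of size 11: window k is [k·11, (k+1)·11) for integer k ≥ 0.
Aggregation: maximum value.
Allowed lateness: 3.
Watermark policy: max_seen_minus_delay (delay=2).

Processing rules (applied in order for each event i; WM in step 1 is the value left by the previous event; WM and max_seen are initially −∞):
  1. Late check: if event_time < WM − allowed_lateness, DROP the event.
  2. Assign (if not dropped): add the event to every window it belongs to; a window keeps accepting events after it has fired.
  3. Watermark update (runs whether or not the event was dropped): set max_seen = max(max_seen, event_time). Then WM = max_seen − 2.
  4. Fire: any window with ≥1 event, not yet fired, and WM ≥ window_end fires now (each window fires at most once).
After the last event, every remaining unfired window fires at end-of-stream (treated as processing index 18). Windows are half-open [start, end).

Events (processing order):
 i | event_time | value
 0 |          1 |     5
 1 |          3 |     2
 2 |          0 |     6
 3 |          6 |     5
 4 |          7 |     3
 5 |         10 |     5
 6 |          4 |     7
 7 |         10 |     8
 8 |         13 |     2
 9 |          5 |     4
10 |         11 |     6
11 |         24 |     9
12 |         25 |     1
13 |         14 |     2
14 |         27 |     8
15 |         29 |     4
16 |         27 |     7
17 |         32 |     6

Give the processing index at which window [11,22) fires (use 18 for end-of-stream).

i=0 t=1 v=5: → [0,11); WM=-1
i=1 t=3 v=2: → [0,11); WM=1
i=2 t=0 v=6: → [0,11); WM=1
i=3 t=6 v=5: → [0,11); WM=4
i=4 t=7 v=3: → [0,11); WM=5
i=5 t=10 v=5: → [0,11); WM=8
i=6 t=4 v=7: DROP (t<8-3); WM=8
i=7 t=10 v=8: → [0,11); WM=8
i=8 t=13 v=2: → [11,22); WM=11; [0,11) fires=8
i=9 t=5 v=4: DROP (t<11-3); WM=11
i=10 t=11 v=6: → [11,22); WM=11
i=11 t=24 v=9: → [22,33); WM=22; [11,22) fires=6
i=12 t=25 v=1: → [22,33); WM=23
i=13 t=14 v=2: DROP (t<23-3); WM=23
i=14 t=27 v=8: → [22,33); WM=25
i=15 t=29 v=4: → [22,33); WM=27
i=16 t=27 v=7: → [22,33); WM=27
i=17 t=32 v=6: → [22,33); WM=30

11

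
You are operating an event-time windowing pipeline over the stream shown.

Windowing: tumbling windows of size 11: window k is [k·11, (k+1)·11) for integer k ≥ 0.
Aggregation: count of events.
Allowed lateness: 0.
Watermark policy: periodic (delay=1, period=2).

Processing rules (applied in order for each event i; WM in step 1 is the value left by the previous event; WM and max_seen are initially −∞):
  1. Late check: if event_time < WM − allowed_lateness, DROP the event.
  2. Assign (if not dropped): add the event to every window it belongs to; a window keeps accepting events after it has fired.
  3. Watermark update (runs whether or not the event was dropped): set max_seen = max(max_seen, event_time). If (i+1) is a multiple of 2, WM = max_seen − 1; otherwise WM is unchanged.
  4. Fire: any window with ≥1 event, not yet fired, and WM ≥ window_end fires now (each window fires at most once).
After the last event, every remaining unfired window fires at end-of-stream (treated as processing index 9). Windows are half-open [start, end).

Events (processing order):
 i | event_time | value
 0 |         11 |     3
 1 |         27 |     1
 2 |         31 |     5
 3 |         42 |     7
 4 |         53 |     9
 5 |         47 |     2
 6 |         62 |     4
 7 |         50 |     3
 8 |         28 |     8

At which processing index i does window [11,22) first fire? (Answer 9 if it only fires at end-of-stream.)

i=0 t=11 v=3: → [11,22); WM=−∞
i=1 t=27 v=1: → [22,33); WM=26; [11,22) fires=1
i=2 t=31 v=5: → [22,33); WM=26
i=3 t=42 v=7: → [33,44); WM=41; [22,33) fires=2
i=4 t=53 v=9: → [44,55); WM=41
i=5 t=47 v=2: → [44,55); WM=52; [33,44) fires=1
i=6 t=62 v=4: → [55,66); WM=52
i=7 t=50 v=3: DROP (t<52-0); WM=61; [44,55) fires=2
i=8 t=28 v=8: DROP (t<61-0); WM=61

1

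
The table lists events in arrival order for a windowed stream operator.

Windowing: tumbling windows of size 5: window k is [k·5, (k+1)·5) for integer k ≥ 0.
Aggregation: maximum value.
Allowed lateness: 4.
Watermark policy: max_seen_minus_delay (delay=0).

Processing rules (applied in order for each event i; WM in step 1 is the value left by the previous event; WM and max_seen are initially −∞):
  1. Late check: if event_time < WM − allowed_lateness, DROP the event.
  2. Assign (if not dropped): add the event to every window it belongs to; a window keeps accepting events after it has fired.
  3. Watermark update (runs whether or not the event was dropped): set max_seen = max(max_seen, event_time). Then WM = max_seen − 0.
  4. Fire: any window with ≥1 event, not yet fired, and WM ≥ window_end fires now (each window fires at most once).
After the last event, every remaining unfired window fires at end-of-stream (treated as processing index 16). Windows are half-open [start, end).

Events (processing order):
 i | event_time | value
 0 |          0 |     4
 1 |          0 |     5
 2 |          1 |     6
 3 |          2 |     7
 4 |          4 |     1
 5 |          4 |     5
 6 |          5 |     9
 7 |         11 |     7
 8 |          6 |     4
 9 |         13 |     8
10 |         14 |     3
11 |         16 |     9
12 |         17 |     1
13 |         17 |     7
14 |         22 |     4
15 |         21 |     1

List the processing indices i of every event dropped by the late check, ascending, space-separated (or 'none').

i=0 t=0 v=4: → [0,5); WM=0
i=1 t=0 v=5: → [0,5); WM=0
i=2 t=1 v=6: → [0,5); WM=1
i=3 t=2 v=7: → [0,5); WM=2
i=4 t=4 v=1: → [0,5); WM=4
i=5 t=4 v=5: → [0,5); WM=4
i=6 t=5 v=9: → [5,10); WM=5; [0,5) fires=7
i=7 t=11 v=7: → [10,15); WM=11; [5,10) fires=9
i=8 t=6 v=4: DROP (t<11-4); WM=11
i=9 t=13 v=8: → [10,15); WM=13
i=10 t=14 v=3: → [10,15); WM=14
i=11 t=16 v=9: → [15,20); WM=16; [10,15) fires=8
i=12 t=17 v=1: → [15,20); WM=17
i=13 t=17 v=7: → [15,20); WM=17
i=14 t=22 v=4: → [20,25); WM=22; [15,20) fires=9
i=15 t=21 v=1: → [20,25); WM=22

8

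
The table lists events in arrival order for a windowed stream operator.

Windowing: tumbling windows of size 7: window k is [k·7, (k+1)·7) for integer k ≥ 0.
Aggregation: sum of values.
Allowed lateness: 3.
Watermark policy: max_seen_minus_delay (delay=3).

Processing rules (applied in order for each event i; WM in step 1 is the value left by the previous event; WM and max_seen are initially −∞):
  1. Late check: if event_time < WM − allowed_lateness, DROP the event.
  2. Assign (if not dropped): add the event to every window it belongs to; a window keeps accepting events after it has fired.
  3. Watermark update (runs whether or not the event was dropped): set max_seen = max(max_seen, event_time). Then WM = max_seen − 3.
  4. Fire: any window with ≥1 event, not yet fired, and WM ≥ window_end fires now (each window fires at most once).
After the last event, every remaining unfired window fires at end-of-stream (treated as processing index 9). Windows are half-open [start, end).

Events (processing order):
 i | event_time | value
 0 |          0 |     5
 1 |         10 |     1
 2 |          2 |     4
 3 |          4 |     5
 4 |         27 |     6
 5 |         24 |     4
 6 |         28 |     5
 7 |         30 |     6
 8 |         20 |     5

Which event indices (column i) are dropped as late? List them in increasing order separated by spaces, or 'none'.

i=0 t=0 v=5: → [0,7); WM=-3
i=1 t=10 v=1: → [7,14); WM=7; [0,7) fires=5
i=2 t=2 v=4: DROP (t<7-3); WM=7
i=3 t=4 v=5: → [0,7); WM=7
i=4 t=27 v=6: → [21,28); WM=24; [7,14) fires=1
i=5 t=24 v=4: → [21,28); WM=24
i=6 t=28 v=5: → [28,35); WM=25
i=7 t=30 v=6: → [28,35); WM=27
i=8 t=20 v=5: DROP (t<27-3); WM=27

2 8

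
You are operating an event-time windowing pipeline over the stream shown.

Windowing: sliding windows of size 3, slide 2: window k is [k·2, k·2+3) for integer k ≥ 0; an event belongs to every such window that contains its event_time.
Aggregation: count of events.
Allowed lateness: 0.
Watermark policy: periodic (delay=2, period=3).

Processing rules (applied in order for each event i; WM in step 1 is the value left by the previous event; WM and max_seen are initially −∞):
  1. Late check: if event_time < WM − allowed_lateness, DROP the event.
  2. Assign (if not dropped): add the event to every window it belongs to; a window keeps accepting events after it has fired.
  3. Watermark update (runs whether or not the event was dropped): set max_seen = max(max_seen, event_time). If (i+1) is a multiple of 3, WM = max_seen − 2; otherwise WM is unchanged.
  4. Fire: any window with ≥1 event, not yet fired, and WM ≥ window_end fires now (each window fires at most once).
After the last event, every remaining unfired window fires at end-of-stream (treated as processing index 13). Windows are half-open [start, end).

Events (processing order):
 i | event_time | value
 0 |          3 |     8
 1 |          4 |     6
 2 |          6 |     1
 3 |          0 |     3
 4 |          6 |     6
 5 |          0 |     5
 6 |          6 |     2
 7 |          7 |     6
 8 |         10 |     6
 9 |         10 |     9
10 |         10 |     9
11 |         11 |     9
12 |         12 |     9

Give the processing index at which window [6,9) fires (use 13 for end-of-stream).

i=0 t=3 v=8: → [2,5); WM=−∞
i=1 t=4 v=6: → [4,7),[2,5); WM=−∞
i=2 t=6 v=1: → [6,9),[4,7); WM=4
i=3 t=0 v=3: DROP (t<4-0); WM=4
i=4 t=6 v=6: → [6,9),[4,7); WM=4
i=5 t=0 v=5: DROP (t<4-0); WM=4
i=6 t=6 v=2: → [6,9),[4,7); WM=4
i=7 t=7 v=6: → [6,9); WM=4
i=8 t=10 v=6: → [10,13),[8,11); WM=8; [2,5) fires=2 [4,7) fires=4
i=9 t=10 v=9: → [10,13),[8,11); WM=8
i=10 t=10 v=9: → [10,13),[8,11); WM=8
i=11 t=11 v=9: → [10,13); WM=9; [6,9) fires=4
i=12 t=12 v=9: → [12,15),[10,13); WM=9

11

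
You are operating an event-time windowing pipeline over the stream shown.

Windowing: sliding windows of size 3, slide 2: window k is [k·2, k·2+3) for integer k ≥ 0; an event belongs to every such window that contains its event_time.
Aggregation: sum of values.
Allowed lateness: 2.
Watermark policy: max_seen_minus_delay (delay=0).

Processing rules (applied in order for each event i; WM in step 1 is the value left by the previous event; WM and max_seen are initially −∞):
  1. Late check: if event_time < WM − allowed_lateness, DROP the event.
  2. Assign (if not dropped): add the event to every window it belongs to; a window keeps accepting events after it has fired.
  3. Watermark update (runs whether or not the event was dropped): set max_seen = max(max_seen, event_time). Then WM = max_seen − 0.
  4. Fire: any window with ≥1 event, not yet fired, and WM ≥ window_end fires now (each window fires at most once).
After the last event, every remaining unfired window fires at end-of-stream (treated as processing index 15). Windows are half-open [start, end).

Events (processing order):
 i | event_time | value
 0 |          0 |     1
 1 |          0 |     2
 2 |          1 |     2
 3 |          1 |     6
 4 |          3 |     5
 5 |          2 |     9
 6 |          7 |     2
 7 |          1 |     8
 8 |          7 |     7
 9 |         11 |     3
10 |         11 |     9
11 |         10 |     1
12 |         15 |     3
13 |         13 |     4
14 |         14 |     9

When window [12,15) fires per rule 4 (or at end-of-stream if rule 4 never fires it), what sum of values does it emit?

i=0 t=0 v=1: → [0,3); WM=0
i=1 t=0 v=2: → [0,3); WM=0
i=2 t=1 v=2: → [0,3); WM=1
i=3 t=1 v=6: → [0,3); WM=1
i=4 t=3 v=5: → [2,5); WM=3; [0,3) fires=11
i=5 t=2 v=9: → [2,5),[0,3); WM=3
i=6 t=7 v=2: → [6,9); WM=7; [2,5) fires=14
i=7 t=1 v=8: DROP (t<7-2); WM=7
i=8 t=7 v=7: → [6,9); WM=7
i=9 t=11 v=3: → [10,13); WM=11; [6,9) fires=9
i=10 t=11 v=9: → [10,13); WM=11
i=11 t=10 v=1: → [10,13),[8,11); WM=11; [8,11) fires=1
i=12 t=15 v=3: → [14,17); WM=15; [10,13) fires=13
i=13 t=13 v=4: → [12,15); WM=15; [12,15) fires=4
i=14 t=14 v=9: → [14,17),[12,15); WM=15

4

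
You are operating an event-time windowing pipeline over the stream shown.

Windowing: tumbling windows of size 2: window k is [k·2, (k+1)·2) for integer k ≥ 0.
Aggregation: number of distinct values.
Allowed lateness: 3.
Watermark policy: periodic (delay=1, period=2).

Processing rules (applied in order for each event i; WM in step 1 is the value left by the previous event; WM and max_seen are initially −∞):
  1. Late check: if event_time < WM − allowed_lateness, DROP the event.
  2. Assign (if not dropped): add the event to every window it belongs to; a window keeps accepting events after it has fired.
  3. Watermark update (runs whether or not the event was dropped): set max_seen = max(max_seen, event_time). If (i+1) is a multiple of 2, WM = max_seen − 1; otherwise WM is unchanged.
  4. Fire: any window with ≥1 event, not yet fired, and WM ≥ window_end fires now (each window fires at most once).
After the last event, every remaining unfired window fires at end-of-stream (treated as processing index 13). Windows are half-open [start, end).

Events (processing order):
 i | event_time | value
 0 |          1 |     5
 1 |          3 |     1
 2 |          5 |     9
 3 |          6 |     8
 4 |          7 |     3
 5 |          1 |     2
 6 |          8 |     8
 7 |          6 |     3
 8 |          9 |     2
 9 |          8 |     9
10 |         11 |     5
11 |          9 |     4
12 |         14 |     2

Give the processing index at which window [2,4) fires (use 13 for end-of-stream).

i=0 t=1 v=5: → [0,2); WM=−∞
i=1 t=3 v=1: → [2,4); WM=2; [0,2) fires=1
i=2 t=5 v=9: → [4,6); WM=2
i=3 t=6 v=8: → [6,8); WM=5; [2,4) fires=1
i=4 t=7 v=3: → [6,8); WM=5
i=5 t=1 v=2: DROP (t<5-3); WM=6; [4,6) fires=1
i=6 t=8 v=8: → [8,10); WM=6
i=7 t=6 v=3: → [6,8); WM=7
i=8 t=9 v=2: → [8,10); WM=7
i=9 t=8 v=9: → [8,10); WM=8; [6,8) fires=2
i=10 t=11 v=5: → [10,12); WM=8
i=11 t=9 v=4: → [8,10); WM=10; [8,10) fires=4
i=12 t=14 v=2: → [14,16); WM=10

3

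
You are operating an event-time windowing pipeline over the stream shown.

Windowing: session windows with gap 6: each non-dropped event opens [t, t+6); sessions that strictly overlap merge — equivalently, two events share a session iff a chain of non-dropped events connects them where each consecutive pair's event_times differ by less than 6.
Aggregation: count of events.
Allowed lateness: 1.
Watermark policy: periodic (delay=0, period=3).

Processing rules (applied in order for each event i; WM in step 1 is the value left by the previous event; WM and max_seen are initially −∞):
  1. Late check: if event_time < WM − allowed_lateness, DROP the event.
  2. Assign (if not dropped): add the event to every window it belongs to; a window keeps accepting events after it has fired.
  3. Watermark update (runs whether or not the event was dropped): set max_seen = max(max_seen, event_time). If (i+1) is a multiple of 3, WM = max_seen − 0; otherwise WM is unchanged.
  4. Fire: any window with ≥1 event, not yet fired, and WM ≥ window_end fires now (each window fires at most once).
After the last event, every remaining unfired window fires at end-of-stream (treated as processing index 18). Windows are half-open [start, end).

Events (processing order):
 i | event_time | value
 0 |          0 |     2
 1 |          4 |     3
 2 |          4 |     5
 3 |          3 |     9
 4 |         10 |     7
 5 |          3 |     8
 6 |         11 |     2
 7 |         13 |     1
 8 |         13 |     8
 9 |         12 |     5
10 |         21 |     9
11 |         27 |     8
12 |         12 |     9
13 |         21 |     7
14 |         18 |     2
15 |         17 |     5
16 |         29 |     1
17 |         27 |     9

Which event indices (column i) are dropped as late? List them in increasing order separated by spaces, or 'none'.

12 13 14 15

i=0 t=0 v=2: → [0,6); WM=−∞
i=1 t=4 v=3: → [0,10); WM=−∞
i=2 t=4 v=5: → [0,10); WM=4
i=3 t=3 v=9: → [0,10); WM=4
i=4 t=10 v=7: → [10,16); WM=4
i=5 t=3 v=8: → [0,10); WM=10
i=6 t=11 v=2: → [10,17); WM=10
i=7 t=13 v=1: → [10,19); WM=10
i=8 t=13 v=8: → [10,19); WM=13
i=9 t=12 v=5: → [10,19); WM=13
i=10 t=21 v=9: → [21,27); WM=13
i=11 t=27 v=8: → [27,33); WM=27
i=12 t=12 v=9: DROP (t<27-1); WM=27
i=13 t=21 v=7: DROP (t<27-1); WM=27
i=14 t=18 v=2: DROP (t<27-1); WM=27
i=15 t=17 v=5: DROP (t<27-1); WM=27
i=16 t=29 v=1: → [27,35); WM=27
i=17 t=27 v=9: → [27,35); WM=29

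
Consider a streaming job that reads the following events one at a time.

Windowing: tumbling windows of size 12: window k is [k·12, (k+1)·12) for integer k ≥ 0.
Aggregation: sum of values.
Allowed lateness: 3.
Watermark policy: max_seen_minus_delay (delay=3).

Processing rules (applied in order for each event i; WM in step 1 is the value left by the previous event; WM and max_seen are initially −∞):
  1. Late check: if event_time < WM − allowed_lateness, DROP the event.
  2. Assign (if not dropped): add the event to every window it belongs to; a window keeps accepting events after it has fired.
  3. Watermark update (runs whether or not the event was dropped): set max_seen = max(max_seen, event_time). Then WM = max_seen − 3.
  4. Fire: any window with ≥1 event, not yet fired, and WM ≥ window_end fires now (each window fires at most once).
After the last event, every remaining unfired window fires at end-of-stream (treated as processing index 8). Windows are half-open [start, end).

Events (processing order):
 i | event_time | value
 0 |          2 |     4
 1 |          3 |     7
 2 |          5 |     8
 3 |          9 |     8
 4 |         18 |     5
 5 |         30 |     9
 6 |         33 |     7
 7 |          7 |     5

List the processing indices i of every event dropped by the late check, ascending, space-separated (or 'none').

i=0 t=2 v=4: → [0,12); WM=-1
i=1 t=3 v=7: → [0,12); WM=0
i=2 t=5 v=8: → [0,12); WM=2
i=3 t=9 v=8: → [0,12); WM=6
i=4 t=18 v=5: → [12,24); WM=15; [0,12) fires=27
i=5 t=30 v=9: → [24,36); WM=27; [12,24) fires=5
i=6 t=33 v=7: → [24,36); WM=30
i=7 t=7 v=5: DROP (t<30-3); WM=30

7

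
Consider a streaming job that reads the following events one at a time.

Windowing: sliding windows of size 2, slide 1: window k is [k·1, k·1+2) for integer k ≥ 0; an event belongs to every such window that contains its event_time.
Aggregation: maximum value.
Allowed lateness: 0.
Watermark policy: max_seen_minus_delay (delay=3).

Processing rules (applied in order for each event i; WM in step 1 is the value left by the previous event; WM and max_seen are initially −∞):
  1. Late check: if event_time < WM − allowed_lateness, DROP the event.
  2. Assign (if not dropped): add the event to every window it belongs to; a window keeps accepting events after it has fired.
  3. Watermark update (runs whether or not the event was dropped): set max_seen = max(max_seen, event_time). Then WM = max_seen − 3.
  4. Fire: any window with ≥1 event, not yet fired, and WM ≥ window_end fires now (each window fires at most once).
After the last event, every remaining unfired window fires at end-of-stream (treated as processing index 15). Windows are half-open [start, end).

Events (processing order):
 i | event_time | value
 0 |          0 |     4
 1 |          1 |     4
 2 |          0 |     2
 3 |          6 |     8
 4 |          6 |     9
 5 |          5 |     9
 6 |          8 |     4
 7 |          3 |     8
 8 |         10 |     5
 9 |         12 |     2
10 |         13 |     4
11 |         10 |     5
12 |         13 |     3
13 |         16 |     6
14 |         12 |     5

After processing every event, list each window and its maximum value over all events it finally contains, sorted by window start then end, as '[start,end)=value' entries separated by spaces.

i=0 t=0 v=4: → [0,2); WM=-3
i=1 t=1 v=4: → [1,3),[0,2); WM=-2
i=2 t=0 v=2: → [0,2); WM=-2
i=3 t=6 v=8: → [6,8),[5,7); WM=3; [0,2) fires=4 [1,3) fires=4
i=4 t=6 v=9: → [6,8),[5,7); WM=3
i=5 t=5 v=9: → [5,7),[4,6); WM=3
i=6 t=8 v=4: → [8,10),[7,9); WM=5
i=7 t=3 v=8: DROP (t<5-0); WM=5
i=8 t=10 v=5: → [10,12),[9,11); WM=7; [4,6) fires=9 [5,7) fires=9
i=9 t=12 v=2: → [12,14),[11,13); WM=9; [6,8) fires=9 [7,9) fires=4
i=10 t=13 v=4: → [13,15),[12,14); WM=10; [8,10) fires=4
i=11 t=10 v=5: → [10,12),[9,11); WM=10
i=12 t=13 v=3: → [13,15),[12,14); WM=10
i=13 t=16 v=6: → [16,18),[15,17); WM=13; [9,11) fires=5 [10,12) fires=5 [11,13) fires=2
i=14 t=12 v=5: DROP (t<13-0); WM=13

[0,2)=4 [1,3)=4 [4,6)=9 [5,7)=9 [6,8)=9 [7,9)=4 [8,10)=4 [9,11)=5 [10,12)=5 [11,13)=2 [12,14)=4 [13,15)=4 [15,17)=6 [16,18)=6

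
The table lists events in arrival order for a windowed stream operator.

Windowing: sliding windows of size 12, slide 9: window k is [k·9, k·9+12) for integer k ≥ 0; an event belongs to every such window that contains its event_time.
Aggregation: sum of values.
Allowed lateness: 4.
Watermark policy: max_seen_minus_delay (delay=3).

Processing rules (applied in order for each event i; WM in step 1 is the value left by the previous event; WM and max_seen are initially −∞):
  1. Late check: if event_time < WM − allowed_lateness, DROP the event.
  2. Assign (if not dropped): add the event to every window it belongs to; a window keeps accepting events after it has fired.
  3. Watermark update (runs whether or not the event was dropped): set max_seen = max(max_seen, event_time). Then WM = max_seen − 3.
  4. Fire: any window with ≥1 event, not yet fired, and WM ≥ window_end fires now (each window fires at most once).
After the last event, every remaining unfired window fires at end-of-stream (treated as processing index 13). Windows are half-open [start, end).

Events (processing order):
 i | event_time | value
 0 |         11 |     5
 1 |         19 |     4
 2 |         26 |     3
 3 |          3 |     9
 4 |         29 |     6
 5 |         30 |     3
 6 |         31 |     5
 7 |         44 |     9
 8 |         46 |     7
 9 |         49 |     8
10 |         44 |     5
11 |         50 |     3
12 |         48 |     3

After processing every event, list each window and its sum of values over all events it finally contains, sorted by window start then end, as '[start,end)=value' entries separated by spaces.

[0,12)=5 [9,21)=9 [18,30)=13 [27,39)=14 [36,48)=21 [45,57)=21

i=0 t=11 v=5: → [9,21),[0,12); WM=8
i=1 t=19 v=4: → [18,30),[9,21); WM=16; [0,12) fires=5
i=2 t=26 v=3: → [18,30); WM=23; [9,21) fires=9
i=3 t=3 v=9: DROP (t<23-4); WM=23
i=4 t=29 v=6: → [27,39),[18,30); WM=26
i=5 t=30 v=3: → [27,39); WM=27
i=6 t=31 v=5: → [27,39); WM=28
i=7 t=44 v=9: → [36,48); WM=41; [18,30) fires=13 [27,39) fires=14
i=8 t=46 v=7: → [45,57),[36,48); WM=43
i=9 t=49 v=8: → [45,57); WM=46
i=10 t=44 v=5: → [36,48); WM=46
i=11 t=50 v=3: → [45,57); WM=47
i=12 t=48 v=3: → [45,57); WM=47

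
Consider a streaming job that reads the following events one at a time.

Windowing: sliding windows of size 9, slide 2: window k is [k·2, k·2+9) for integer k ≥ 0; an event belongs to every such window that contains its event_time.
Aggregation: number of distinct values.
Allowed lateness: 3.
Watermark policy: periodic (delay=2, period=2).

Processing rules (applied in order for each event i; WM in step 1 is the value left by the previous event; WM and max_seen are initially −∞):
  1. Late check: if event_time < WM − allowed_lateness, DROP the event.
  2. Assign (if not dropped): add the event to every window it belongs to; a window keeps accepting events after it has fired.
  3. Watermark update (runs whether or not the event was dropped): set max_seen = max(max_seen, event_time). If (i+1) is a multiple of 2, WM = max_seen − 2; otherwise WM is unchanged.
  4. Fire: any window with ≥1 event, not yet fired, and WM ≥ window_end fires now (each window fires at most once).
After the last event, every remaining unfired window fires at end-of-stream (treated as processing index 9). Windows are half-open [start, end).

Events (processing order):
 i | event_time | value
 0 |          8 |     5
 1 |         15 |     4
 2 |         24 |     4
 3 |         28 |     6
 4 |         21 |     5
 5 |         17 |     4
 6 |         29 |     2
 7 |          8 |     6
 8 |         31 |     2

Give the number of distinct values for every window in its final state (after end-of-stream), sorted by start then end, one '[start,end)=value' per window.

i=0 t=8 v=5: → [8,17),[6,15),[4,13),[2,11),[0,9); WM=−∞
i=1 t=15 v=4: → [14,23),[12,21),[10,19),[8,17); WM=13; [0,9) fires=1 [2,11) fires=1 [4,13) fires=1
i=2 t=24 v=4: → [24,33),[22,31),[20,29),[18,27),[16,25); WM=13
i=3 t=28 v=6: → [28,37),[26,35),[24,33),[22,31),[20,29); WM=26; [6,15) fires=1 [8,17) fires=2 [10,19) fires=1 [12,21) fires=1 [14,23) fires=1 [16,25) fires=1
i=4 t=21 v=5: DROP (t<26-3); WM=26
i=5 t=17 v=4: DROP (t<26-3); WM=26
i=6 t=29 v=2: → [28,37),[26,35),[24,33),[22,31); WM=26
i=7 t=8 v=6: DROP (t<26-3); WM=27; [18,27) fires=1
i=8 t=31 v=2: → [30,39),[28,37),[26,35),[24,33); WM=27

[0,9)=1 [2,11)=1 [4,13)=1 [6,15)=1 [8,17)=2 [10,19)=1 [12,21)=1 [14,23)=1 [16,25)=1 [18,27)=1 [20,29)=2 [22,31)=3 [24,33)=3 [26,35)=2 [28,37)=2 [30,39)=1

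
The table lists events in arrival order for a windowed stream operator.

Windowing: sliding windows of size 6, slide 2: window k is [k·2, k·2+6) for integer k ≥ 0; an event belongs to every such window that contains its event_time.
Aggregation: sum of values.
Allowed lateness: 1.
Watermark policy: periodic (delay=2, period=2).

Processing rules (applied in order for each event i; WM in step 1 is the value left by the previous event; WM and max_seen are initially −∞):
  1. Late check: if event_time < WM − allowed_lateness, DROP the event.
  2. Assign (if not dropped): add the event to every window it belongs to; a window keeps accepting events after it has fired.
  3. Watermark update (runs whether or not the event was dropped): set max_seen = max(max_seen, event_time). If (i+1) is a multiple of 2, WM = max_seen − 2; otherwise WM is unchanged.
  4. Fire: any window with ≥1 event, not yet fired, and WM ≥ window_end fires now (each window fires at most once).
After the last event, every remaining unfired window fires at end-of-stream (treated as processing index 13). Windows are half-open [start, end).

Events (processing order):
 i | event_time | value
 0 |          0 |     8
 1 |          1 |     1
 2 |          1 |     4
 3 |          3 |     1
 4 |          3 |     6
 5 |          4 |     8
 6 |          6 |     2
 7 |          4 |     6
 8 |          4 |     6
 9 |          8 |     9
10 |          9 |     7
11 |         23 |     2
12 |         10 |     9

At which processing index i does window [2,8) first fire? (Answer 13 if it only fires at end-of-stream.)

11

i=0 t=0 v=8: → [0,6); WM=−∞
i=1 t=1 v=1: → [0,6); WM=-1
i=2 t=1 v=4: → [0,6); WM=-1
i=3 t=3 v=1: → [2,8),[0,6); WM=1
i=4 t=3 v=6: → [2,8),[0,6); WM=1
i=5 t=4 v=8: → [4,10),[2,8),[0,6); WM=2
i=6 t=6 v=2: → [6,12),[4,10),[2,8); WM=2
i=7 t=4 v=6: → [4,10),[2,8),[0,6); WM=4
i=8 t=4 v=6: → [4,10),[2,8),[0,6); WM=4
i=9 t=8 v=9: → [8,14),[6,12),[4,10); WM=6; [0,6) fires=40
i=10 t=9 v=7: → [8,14),[6,12),[4,10); WM=6
i=11 t=23 v=2: → [22,28),[20,26),[18,24); WM=21; [2,8) fires=29 [4,10) fires=38 [6,12) fires=18 [8,14) fires=16
i=12 t=10 v=9: DROP (t<21-1); WM=21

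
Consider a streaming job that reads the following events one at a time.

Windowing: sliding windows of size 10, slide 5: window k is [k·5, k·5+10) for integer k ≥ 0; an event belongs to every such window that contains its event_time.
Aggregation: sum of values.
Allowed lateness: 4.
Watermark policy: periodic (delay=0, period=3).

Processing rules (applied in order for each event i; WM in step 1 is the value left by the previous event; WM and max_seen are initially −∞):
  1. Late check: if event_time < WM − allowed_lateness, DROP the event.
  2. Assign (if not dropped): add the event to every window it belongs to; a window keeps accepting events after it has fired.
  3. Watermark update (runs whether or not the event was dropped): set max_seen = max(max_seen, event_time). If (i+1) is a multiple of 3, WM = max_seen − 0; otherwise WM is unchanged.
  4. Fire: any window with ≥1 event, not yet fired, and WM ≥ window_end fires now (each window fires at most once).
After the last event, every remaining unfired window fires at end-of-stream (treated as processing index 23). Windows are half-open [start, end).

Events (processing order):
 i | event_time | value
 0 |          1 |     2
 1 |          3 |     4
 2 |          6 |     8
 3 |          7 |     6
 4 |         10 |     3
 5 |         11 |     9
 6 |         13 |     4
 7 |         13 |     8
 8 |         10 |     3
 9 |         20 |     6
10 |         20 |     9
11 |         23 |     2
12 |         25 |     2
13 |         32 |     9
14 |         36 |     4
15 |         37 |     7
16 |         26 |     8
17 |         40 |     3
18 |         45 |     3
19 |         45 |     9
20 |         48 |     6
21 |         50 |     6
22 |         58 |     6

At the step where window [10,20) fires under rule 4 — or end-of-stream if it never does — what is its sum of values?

i=0 t=1 v=2: → [0,10); WM=−∞
i=1 t=3 v=4: → [0,10); WM=−∞
i=2 t=6 v=8: → [5,15),[0,10); WM=6
i=3 t=7 v=6: → [5,15),[0,10); WM=6
i=4 t=10 v=3: → [10,20),[5,15); WM=6
i=5 t=11 v=9: → [10,20),[5,15); WM=11; [0,10) fires=20
i=6 t=13 v=4: → [10,20),[5,15); WM=11
i=7 t=13 v=8: → [10,20),[5,15); WM=11
i=8 t=10 v=3: → [10,20),[5,15); WM=13
i=9 t=20 v=6: → [20,30),[15,25); WM=13
i=10 t=20 v=9: → [20,30),[15,25); WM=13
i=11 t=23 v=2: → [20,30),[15,25); WM=23; [5,15) fires=41 [10,20) fires=27
i=12 t=25 v=2: → [25,35),[20,30); WM=23
i=13 t=32 v=9: → [30,40),[25,35); WM=23
i=14 t=36 v=4: → [35,45),[30,40); WM=36; [15,25) fires=17 [20,30) fires=19 [25,35) fires=11
i=15 t=37 v=7: → [35,45),[30,40); WM=36
i=16 t=26 v=8: DROP (t<36-4); WM=36
i=17 t=40 v=3: → [40,50),[35,45); WM=40; [30,40) fires=20
i=18 t=45 v=3: → [45,55),[40,50); WM=40
i=19 t=45 v=9: → [45,55),[40,50); WM=40
i=20 t=48 v=6: → [45,55),[40,50); WM=48; [35,45) fires=14
i=21 t=50 v=6: → [50,60),[45,55); WM=48
i=22 t=58 v=6: → [55,65),[50,60); WM=48

27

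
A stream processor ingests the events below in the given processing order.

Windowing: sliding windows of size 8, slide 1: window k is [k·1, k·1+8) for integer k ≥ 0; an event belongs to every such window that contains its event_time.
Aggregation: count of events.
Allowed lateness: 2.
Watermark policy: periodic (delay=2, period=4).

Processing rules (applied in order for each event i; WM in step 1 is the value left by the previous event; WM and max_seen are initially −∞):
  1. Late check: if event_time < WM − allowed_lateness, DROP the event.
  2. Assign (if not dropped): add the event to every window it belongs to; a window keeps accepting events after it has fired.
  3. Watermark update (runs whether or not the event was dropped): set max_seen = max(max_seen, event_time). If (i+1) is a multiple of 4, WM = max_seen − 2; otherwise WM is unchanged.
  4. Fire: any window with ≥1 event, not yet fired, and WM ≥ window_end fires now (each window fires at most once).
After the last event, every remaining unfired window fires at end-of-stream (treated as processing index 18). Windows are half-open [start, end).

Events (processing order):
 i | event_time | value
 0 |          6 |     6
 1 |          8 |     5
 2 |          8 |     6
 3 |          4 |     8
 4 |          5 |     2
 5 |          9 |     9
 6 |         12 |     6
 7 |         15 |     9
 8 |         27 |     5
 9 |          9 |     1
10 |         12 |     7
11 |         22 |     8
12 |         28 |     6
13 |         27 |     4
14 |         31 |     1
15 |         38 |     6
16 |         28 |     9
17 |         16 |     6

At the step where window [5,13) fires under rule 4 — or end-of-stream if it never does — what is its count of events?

6

i=0 t=6 v=6: → [6,14),[5,13),[4,12),[3,11),[2,10),[1,9),[0,8); WM=−∞
i=1 t=8 v=5: → [8,16),[7,15),[6,14),[5,13),[4,12),[3,11),[2,10),[1,9); WM=−∞
i=2 t=8 v=6: → [8,16),[7,15),[6,14),[5,13),[4,12),[3,11),[2,10),[1,9); WM=−∞
i=3 t=4 v=8: → [4,12),[3,11),[2,10),[1,9),[0,8); WM=6
i=4 t=5 v=2: → [5,13),[4,12),[3,11),[2,10),[1,9),[0,8); WM=6
i=5 t=9 v=9: → [9,17),[8,16),[7,15),[6,14),[5,13),[4,12),[3,11),[2,10); WM=6
i=6 t=12 v=6: → [12,20),[11,19),[10,18),[9,17),[8,16),[7,15),[6,14),[5,13); WM=6
i=7 t=15 v=9: → [15,23),[14,22),[13,21),[12,20),[11,19),[10,18),[9,17),[8,16); WM=13; [0,8) fires=3 [1,9) fires=5 [2,10) fires=6 [3,11) fires=6 [4,12) fires=6 [5,13) fires=6
i=8 t=27 v=5: → [27,35),[26,34),[25,33),[24,32),[23,31),[22,30),[21,29),[20,28); WM=13
i=9 t=9 v=1: DROP (t<13-2); WM=13
i=10 t=12 v=7: → [12,20),[11,19),[10,18),[9,17),[8,16),[7,15),[6,14),[5,13); WM=13
i=11 t=22 v=8: → [22,30),[21,29),[20,28),[19,27),[18,26),[17,25),[16,24),[15,23); WM=25; [6,14) fires=6 [7,15) fires=5 [8,16) fires=6 [9,17) fires=4 [10,18) fires=3 [11,19) fires=3 [12,20) fires=3 [13,21) fires=1 [14,22) fires=1 [15,23) fires=2 [16,24) fires=1 [17,25) fires=1
i=12 t=28 v=6: → [28,36),[27,35),[26,34),[25,33),[24,32),[23,31),[22,30),[21,29); WM=25
i=13 t=27 v=4: → [27,35),[26,34),[25,33),[24,32),[23,31),[22,30),[21,29),[20,28); WM=25
i=14 t=31 v=1: → [31,39),[30,38),[29,37),[28,36),[27,35),[26,34),[25,33),[24,32); WM=25
i=15 t=38 v=6: → [38,46),[37,45),[36,44),[35,43),[34,42),[33,41),[32,40),[31,39); WM=36; [18,26) fires=1 [19,27) fires=1 [20,28) fires=3 [21,29) fires=4 [22,30) fires=4 [23,31) fires=3 [24,32) fires=4 [25,33) fires=4 [26,34) fires=4 [27,35) fires=4 [28,36) fires=2
i=16 t=28 v=9: DROP (t<36-2); WM=36
i=17 t=16 v=6: DROP (t<36-2); WM=36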